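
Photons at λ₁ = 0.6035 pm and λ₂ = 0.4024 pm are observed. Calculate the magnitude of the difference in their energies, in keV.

Using E = hc/λ: E₁ = 3.2915·10^-13 J, E₂ = 4.9365·10^-13 J.
|ΔE| = |3.2915·10^-13 − 4.9365·10^-13| = 1.64·10^-13 J = 1030 keV.

1030 keV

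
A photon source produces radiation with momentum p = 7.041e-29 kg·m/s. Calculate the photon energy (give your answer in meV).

For a photon E = pc, so E = 2.111e-20 J.
Converting to meV: E = 131.7 meV ≈ 132 meV.

132 meV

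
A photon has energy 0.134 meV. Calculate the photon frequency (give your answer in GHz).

In SI units: E = 0.134 meV = 2.1469e-23 J.
Since f = E/h for a photon, f = 3.240e10 Hz.
Converting to GHz: f = 32.40 GHz ≈ 32.4 GHz.

32.4 GHz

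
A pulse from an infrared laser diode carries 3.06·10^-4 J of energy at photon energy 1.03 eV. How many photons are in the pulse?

1.85·10^15 photons

Per-photon energy: E = 1.650·10^-19 J (from energy = 1.03 eV).
N = E_total / E_photon = 3.06·10^-4 J / 1.650·10^-19 J = 1.85·10^15.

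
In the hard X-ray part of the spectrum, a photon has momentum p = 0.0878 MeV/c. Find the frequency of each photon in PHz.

Convert to SI: p = 0.0878 MeV/c = 4.6923 × 10^-23 kg·m/s.
For a photon f = pc/h, so f = 2.123 × 10^19 Hz.
Converting to PHz: f = 21230 PHz ≈ 2.12 × 10^4 PHz.

2.12 × 10^4 PHz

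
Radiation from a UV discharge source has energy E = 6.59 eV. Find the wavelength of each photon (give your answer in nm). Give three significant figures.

Take h = 6.62607015 × 10^-34 J·s, c = 2.99792458 × 10^8 m/s, 1 eV = 1.602176634 × 10^-19 J.
First convert: E = 6.59 eV = 1.0558 × 10^-18 J.
The photon relation is λ = hc/E, giving λ = 1.881 × 10^-7 m.
Converting to nm: λ = 188.1 nm ≈ 188 nm.

188 nm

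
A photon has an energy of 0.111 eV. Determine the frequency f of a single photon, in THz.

In SI units: E = 0.111 eV = 1.7784e-20 J.
Apply f = E/h: f = 2.684e13 Hz.
Converting to THz: f = 26.84 THz ≈ 26.8 THz.

26.8 THz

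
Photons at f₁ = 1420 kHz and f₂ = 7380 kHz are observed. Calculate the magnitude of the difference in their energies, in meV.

Using E = hf: E₁ = 9.409e-28 J, E₂ = 4.890e-27 J.
|ΔE| = |9.409e-28 − 4.890e-27| = 3.95e-27 J = 2.46e-5 meV.

2.46e-5 meV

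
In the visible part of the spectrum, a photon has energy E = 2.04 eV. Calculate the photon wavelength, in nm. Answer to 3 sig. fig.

608 nm

Take h = 6.62607015 × 10^-34 J·s, c = 2.99792458 × 10^8 m/s, 1 eV = 1.602176634 × 10^-19 J.
Convert to SI: E = 2.04 eV = 3.2684 × 10^-19 J.
The photon relation is λ = hc/E, giving λ = 6.078 × 10^-7 m.
Converting to nm: λ = 607.8 nm ≈ 608 nm.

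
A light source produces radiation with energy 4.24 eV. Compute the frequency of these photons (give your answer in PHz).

In SI units: E = 4.24 eV = 6.7932 × 10^-19 J.
Since f = E/h for a photon, f = 1.025 × 10^15 Hz.
Converting to PHz: f = 1.025 PHz ≈ 1.03 PHz.

1.03 PHz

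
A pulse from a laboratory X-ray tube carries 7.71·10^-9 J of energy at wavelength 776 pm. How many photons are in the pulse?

Per-photon energy: E = 2.560·10^-16 J (from wavelength = 776 pm).
N = E_total / E_photon = 7.71·10^-9 J / 2.560·10^-16 J = 3.01·10^7.

3.01·10^7 photons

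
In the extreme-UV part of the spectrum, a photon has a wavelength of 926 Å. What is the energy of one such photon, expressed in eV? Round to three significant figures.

13.4 eV

Convert to SI: λ = 926 Å = 9.26e-8 m.
Apply E = hc/λ: E = 2.145e-18 J.
Converting to eV: E = 13.39 eV ≈ 13.4 eV.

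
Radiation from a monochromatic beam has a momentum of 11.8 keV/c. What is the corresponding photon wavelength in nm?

Convert to SI: p = 11.8 keV/c = 6.3063 × 10^-24 kg·m/s.
For a photon λ = h/p, so λ = 1.051 × 10^-10 m.
Converting to nm: λ = 0.1051 nm ≈ 0.105 nm.

0.105 nm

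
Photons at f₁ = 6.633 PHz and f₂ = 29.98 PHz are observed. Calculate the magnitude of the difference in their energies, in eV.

96.6 eV

Using E = hf: E₁ = 4.3951e-18 J, E₂ = 1.9865e-17 J.
|ΔE| = |4.3951e-18 − 1.9865e-17| = 1.55e-17 J = 96.6 eV.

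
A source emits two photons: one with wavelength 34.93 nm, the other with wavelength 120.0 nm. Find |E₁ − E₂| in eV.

Using E = hc/λ: E₁ = 5.6869e-18 J, E₂ = 1.6554e-18 J.
|ΔE| = |5.6869e-18 − 1.6554e-18| = 4.03e-18 J = 25.2 eV.

25.2 eV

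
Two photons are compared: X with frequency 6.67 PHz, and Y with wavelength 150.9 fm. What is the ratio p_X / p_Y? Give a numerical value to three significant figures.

p_X = 1.474 × 10^-26 kg·m/s (from frequency = 6.67 PHz, via p = hf/c).
p_Y = 4.391 × 10^-21 kg·m/s (from wavelength = 150.9 fm, via p = h/λ).
Ratio = 1.474 × 10^-26 / 4.391 × 10^-21 = 3.36 × 10^-6.

3.36 × 10^-6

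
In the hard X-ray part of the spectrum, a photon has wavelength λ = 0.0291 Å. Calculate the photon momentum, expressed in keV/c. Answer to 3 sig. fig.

426 keV/c

First convert: λ = 0.0291 Å = 2.91 × 10^-12 m.
For a photon p = h/λ, so p = 2.277 × 10^-22 kg·m/s.
Converting to keV/c: p = 426.1 keV/c ≈ 426 keV/c.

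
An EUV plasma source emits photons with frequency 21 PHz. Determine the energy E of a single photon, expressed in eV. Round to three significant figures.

In SI units: f = 21 PHz = 2.1·10^16 Hz.
For a photon E = hf, so E = 1.391·10^-17 J.
Converting to eV: E = 86.85 eV ≈ 86.8 eV.

86.8 eV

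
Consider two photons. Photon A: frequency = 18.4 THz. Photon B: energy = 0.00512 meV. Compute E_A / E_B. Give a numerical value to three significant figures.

1.49·10^4

E_A = 1.219·10^-20 J (from frequency = 18.4 THz, via E = hf).
E_B = 8.203·10^-25 J (from energy = 0.00512 meV, via E given directly).
Ratio = 1.219·10^-20 / 8.203·10^-25 = 1.49·10^4.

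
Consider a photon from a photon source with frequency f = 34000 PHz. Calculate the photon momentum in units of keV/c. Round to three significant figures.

141 keV/c

Take h = 6.62607015e-34 J·s, c = 2.99792458e8 m/s, 1 eV = 1.602176634e-19 J.
Convert to SI: f = 34000 PHz = 3.40e19 Hz.
Apply p = hf/c: p = 7.515e-23 kg·m/s.
Converting to keV/c: p = 140.6 keV/c ≈ 141 keV/c.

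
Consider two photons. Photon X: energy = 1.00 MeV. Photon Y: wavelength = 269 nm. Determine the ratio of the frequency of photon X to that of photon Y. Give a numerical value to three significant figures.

2.17 × 10^5

f_X = 2.418 × 10^20 Hz (from energy = 1.00 MeV, via f = E/h).
f_Y = 1.114 × 10^15 Hz (from wavelength = 269 nm, via f = c/λ).
Ratio = 2.418 × 10^20 / 1.114 × 10^15 = 2.17 × 10^5.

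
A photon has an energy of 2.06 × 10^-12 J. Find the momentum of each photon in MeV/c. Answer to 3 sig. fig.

Since p = E/c for a photon, p = 6.871 × 10^-21 kg·m/s.
Converting to MeV/c: p = 12.86 MeV/c ≈ 12.9 MeV/c.

12.9 MeV/c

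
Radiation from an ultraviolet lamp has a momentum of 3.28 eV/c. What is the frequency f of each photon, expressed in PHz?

0.793 PHz

Convert to SI: p = 3.28 eV/c = 1.7529 × 10^-27 kg·m/s.
For a photon f = pc/h, so f = 7.931 × 10^14 Hz.
Converting to PHz: f = 0.7931 PHz ≈ 0.793 PHz.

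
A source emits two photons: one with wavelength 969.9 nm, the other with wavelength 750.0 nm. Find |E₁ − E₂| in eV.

Using E = hc/λ: E₁ = 2.0481e-19 J, E₂ = 2.6486e-19 J.
|ΔE| = |2.0481e-19 − 2.6486e-19| = 6.01e-20 J = 0.375 eV.

0.375 eV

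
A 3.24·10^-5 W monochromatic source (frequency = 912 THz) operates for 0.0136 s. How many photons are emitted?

Total energy: E_total = P·t = 3.24·10^-5 × 0.0136 = 4.406·10^-7 J.
Per-photon energy: E = 6.043·10^-19 J.
N = E_total / E_photon = 7.29·10^11.

7.29·10^11 photons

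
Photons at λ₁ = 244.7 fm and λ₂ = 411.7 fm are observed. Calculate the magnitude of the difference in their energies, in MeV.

Using E = hc/λ: E₁ = 8.1179e-13 J, E₂ = 4.8250e-13 J.
|ΔE| = |8.1179e-13 − 4.8250e-13| = 3.29e-13 J = 2.06 MeV.

2.06 MeV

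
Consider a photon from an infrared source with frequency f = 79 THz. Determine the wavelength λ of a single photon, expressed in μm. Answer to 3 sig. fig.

Use c = 2.99792458e8 m/s.
First convert: f = 79 THz = 7.9e13 Hz.
Apply λ = c/f: λ = 3.795e-6 m.
Converting to μm: λ = 3.795 μm ≈ 3.79 μm.

3.79 μm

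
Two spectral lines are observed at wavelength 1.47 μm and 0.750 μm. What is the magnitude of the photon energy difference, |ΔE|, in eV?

Using E = hc/λ: E₁ = 1.351e-19 J, E₂ = 2.649e-19 J.
|ΔE| = |1.351e-19 − 2.649e-19| = 1.30e-19 J = 0.810 eV.

0.810 eV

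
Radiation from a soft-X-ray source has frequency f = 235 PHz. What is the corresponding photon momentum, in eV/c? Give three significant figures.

Take h = 6.62607015e-34 J·s, c = 2.99792458e8 m/s, 1 eV = 1.602176634e-19 J.
Convert to SI: f = 235 PHz = 2.35e17 Hz.
For a photon p = hf/c, so p = 5.194e-25 kg·m/s.
Converting to eV/c: p = 971.9 eV/c ≈ 972 eV/c.

972 eV/c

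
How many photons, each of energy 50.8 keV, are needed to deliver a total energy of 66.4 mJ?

Per-photon energy: E = 8.139e-15 J (from energy = 50.8 keV).
N = E_total / E_photon = 0.0664 J / 8.139e-15 J = 8.16e12.

8.16e12 photons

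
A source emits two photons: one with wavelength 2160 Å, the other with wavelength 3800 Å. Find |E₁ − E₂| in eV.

Using E = hc/λ: E₁ = 9.197·10^-19 J, E₂ = 5.227·10^-19 J.
|ΔE| = |9.197·10^-19 − 5.227·10^-19| = 3.97·10^-19 J = 2.48 eV.

2.48 eV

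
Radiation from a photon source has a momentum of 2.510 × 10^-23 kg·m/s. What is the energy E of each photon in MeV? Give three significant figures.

0.0470 MeV

Since E = pc for a photon, E = 7.525 × 10^-15 J.
Converting to MeV: E = 0.04697 MeV ≈ 0.0470 MeV.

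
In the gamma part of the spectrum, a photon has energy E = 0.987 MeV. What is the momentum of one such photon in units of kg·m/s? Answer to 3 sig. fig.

In SI units: E = 0.987 MeV = 1.5813 × 10^-13 J.
Since p = E/c for a photon, p = 5.275 × 10^-22 kg·m/s.
So p ≈ 5.27 × 10^-22 kg·m/s.

5.27 × 10^-22 kg·m/s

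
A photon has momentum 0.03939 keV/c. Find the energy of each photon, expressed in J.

6.31 × 10^-18 J

Convert to SI: p = 0.03939 keV/c = 2.1051 × 10^-26 kg·m/s.
The photon relation is E = pc, giving E = 6.311 × 10^-18 J.
So E ≈ 6.31 × 10^-18 J.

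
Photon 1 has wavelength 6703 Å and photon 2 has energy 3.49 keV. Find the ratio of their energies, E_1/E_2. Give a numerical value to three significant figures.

5.30 × 10^-4

E_1 = 2.964 × 10^-19 J (from wavelength = 6703 Å, via E = hc/λ).
E_2 = 5.592 × 10^-16 J (from energy = 3.49 keV, via E given directly).
Ratio = 2.964 × 10^-19 / 5.592 × 10^-16 = 5.30 × 10^-4.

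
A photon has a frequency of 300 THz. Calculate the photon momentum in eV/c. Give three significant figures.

Convert to SI: f = 300 THz = 3.0e14 Hz.
The photon relation is p = hf/c, giving p = 6.631e-28 kg·m/s.
Converting to eV/c: p = 1.241 eV/c ≈ 1.24 eV/c.

1.24 eV/c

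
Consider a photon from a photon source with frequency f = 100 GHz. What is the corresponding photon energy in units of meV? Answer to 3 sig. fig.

0.414 meV

Convert to SI: f = 100 GHz = 1.0e11 Hz.
The photon relation is E = hf, giving E = 6.626e-23 J.
Converting to meV: E = 0.4136 meV ≈ 0.414 meV.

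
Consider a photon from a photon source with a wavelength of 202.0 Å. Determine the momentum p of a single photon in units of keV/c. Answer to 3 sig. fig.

Convert to SI: λ = 202.0 Å = 2.020e-8 m.
Since p = h/λ for a photon, p = 3.280e-26 kg·m/s.
Converting to keV/c: p = 0.06138 keV/c ≈ 0.0614 keV/c.

0.0614 keV/c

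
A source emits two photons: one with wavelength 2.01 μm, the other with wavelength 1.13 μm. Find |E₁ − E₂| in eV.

0.480 eV

Using E = hc/λ: E₁ = 9.883e-20 J, E₂ = 1.758e-19 J.
|ΔE| = |9.883e-20 − 1.758e-19| = 7.70e-20 J = 0.480 eV.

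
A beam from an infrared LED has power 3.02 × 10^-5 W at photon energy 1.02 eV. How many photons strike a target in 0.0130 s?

Total energy: E_total = P·t = 3.02 × 10^-5 × 0.0130 = 3.926 × 10^-7 J.
Per-photon energy: E = 1.634 × 10^-19 J.
N = E_total / E_photon = 2.40 × 10^12.

2.40 × 10^12 photons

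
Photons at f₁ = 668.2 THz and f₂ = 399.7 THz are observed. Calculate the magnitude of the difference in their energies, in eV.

Using E = hf: E₁ = 4.4275·10^-19 J, E₂ = 2.6484·10^-19 J.
|ΔE| = |4.4275·10^-19 − 2.6484·10^-19| = 1.78·10^-19 J = 1.11 eV.

1.11 eV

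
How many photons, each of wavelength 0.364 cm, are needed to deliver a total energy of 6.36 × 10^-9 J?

Per-photon energy: E = 5.457 × 10^-23 J (from wavelength = 0.364 cm).
N = E_total / E_photon = 6.36 × 10^-9 J / 5.457 × 10^-23 J = 1.17 × 10^14.

1.17 × 10^14 photons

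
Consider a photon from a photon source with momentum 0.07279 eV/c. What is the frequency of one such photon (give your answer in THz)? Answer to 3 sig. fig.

In SI units: p = 0.07279 eV/c = 3.8901 × 10^-29 kg·m/s.
Since f = pc/h for a photon, f = 1.760 × 10^13 Hz.
Converting to THz: f = 17.60 THz ≈ 17.6 THz.

17.6 THz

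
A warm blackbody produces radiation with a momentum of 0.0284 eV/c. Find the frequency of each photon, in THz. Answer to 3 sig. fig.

6.87 THz

Convert to SI: p = 0.0284 eV/c = 1.5178 × 10^-29 kg·m/s.
Apply f = pc/h: f = 6.867 × 10^12 Hz.
Converting to THz: f = 6.867 THz ≈ 6.87 THz.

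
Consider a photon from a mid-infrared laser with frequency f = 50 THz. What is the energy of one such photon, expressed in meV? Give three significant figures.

Use h = 6.62607015e-34 J·s, 1 eV = 1.602176634e-19 J.
Convert to SI: f = 50 THz = 5.0e13 Hz.
The photon relation is E = hf, giving E = 3.313e-20 J.
Converting to meV: E = 206.8 meV ≈ 207 meV.

207 meV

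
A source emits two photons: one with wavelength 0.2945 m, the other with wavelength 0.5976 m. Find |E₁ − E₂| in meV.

2.14·10^-3 meV

Using E = hc/λ: E₁ = 6.7451·10^-25 J, E₂ = 3.3240·10^-25 J.
|ΔE| = |6.7451·10^-25 − 3.3240·10^-25| = 3.42·10^-25 J = 2.14·10^-3 meV.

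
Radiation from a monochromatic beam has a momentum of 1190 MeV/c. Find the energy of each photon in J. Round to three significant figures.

Convert to SI: p = 1190 MeV/c = 6.3597e-19 kg·m/s.
For a photon E = pc, so E = 1.907e-10 J.
So E ≈ 1.91e-10 J.

1.91e-10 J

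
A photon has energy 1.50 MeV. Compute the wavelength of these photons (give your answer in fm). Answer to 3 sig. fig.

827 fm

Use h = 6.62607015 × 10^-34 J·s, c = 2.99792458 × 10^8 m/s, 1 eV = 1.602176634 × 10^-19 J.
First convert: E = 1.50 MeV = 2.4033 × 10^-13 J.
For a photon λ = hc/E, so λ = 8.266 × 10^-13 m.
Converting to fm: λ = 826.6 fm ≈ 827 fm.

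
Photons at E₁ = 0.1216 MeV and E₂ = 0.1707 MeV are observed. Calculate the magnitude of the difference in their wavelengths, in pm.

Using λ = hc/E: λ₁ = 1.0196·10^-11 m, λ₂ = 7.2633·10^-12 m.
|Δλ| = |1.0196·10^-11 − 7.2633·10^-12| = 2.93·10^-12 m = 2.93 pm.

2.93 pm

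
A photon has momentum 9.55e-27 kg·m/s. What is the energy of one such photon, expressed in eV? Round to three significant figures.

17.9 eV

(c = 2.99792458e8 m/s, 1 eV = 1.602176634e-19 J.)
The photon relation is E = pc, giving E = 2.863e-18 J.
Converting to eV: E = 17.87 eV ≈ 17.9 eV.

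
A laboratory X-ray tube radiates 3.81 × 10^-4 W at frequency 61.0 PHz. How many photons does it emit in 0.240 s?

2.26 × 10^12 photons

Total energy: E_total = P·t = 3.81 × 10^-4 × 0.240 = 9.144 × 10^-5 J.
Per-photon energy: E = 4.042 × 10^-17 J.
N = E_total / E_photon = 2.26 × 10^12.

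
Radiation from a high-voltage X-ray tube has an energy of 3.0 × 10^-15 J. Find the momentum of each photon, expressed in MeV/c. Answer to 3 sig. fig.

Since p = E/c for a photon, p = 1.001 × 10^-23 kg·m/s.
Converting to MeV/c: p = 0.01872 MeV/c ≈ 0.0187 MeV/c.

0.0187 MeV/c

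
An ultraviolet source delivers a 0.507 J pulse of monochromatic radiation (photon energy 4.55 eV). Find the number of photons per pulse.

Per-photon energy: E = 7.290e-19 J (from energy = 4.55 eV).
N = E_total / E_photon = 0.507 J / 7.290e-19 J = 6.95e17.

6.95e17 photons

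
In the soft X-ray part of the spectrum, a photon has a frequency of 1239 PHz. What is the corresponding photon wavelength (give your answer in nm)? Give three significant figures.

Take c = 2.99792458e8 m/s.
Convert to SI: f = 1239 PHz = 1.239e18 Hz.
The photon relation is λ = c/f, giving λ = 2.420e-10 m.
Converting to nm: λ = 0.2420 nm ≈ 0.242 nm.

0.242 nm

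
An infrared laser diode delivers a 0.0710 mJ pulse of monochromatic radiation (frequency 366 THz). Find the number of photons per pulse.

Per-photon energy: E = 2.425e-19 J (from frequency = 366 THz).
N = E_total / E_photon = 7.10e-5 J / 2.425e-19 J = 2.93e14.

2.93e14 photons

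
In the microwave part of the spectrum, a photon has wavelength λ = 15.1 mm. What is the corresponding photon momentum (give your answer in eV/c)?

First convert: λ = 15.1 mm = 0.0151 m.
The photon relation is p = h/λ, giving p = 4.388·10^-32 kg·m/s.
Converting to eV/c: p = 8.211·10^-5 eV/c ≈ 8.21·10^-5 eV/c.

8.21·10^-5 eV/c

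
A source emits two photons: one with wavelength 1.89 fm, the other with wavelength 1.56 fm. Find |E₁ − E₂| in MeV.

Using E = hc/λ: E₁ = 1.051 × 10^-10 J, E₂ = 1.273 × 10^-10 J.
|ΔE| = |1.051 × 10^-10 − 1.273 × 10^-10| = 2.22 × 10^-11 J = 139 MeV.

139 MeV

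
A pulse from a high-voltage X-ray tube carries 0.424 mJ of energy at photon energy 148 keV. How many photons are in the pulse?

Per-photon energy: E = 2.371 × 10^-14 J (from energy = 148 keV).
N = E_total / E_photon = 4.24 × 10^-4 J / 2.371 × 10^-14 J = 1.79 × 10^10.

1.79 × 10^10 photons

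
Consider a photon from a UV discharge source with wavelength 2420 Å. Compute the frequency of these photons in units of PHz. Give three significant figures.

1.24 PHz

In SI units: λ = 2420 Å = 2.42e-7 m.
The photon relation is f = c/λ, giving f = 1.239e15 Hz.
Converting to PHz: f = 1.239 PHz ≈ 1.24 PHz.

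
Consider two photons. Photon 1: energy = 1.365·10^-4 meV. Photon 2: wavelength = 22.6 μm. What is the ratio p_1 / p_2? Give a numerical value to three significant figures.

p_1 = 7.295·10^-35 kg·m/s (from energy = 1.365·10^-4 meV, via p = E/c).
p_2 = 2.932·10^-29 kg·m/s (from wavelength = 22.6 μm, via p = h/λ).
Ratio = 7.295·10^-35 / 2.932·10^-29 = 2.49·10^-6.

2.49·10^-6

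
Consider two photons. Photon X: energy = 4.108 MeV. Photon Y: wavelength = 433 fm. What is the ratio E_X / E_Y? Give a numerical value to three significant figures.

E_X = 6.582e-13 J (from energy = 4.108 MeV, via E given directly).
E_Y = 4.588e-13 J (from wavelength = 433 fm, via E = hc/λ).
Ratio = 6.582e-13 / 4.588e-13 = 1.43.

1.43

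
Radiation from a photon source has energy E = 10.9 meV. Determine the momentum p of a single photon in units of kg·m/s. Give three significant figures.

5.83 × 10^-30 kg·m/s

In SI units: E = 10.9 meV = 1.7464 × 10^-21 J.
The photon relation is p = E/c, giving p = 5.825 × 10^-30 kg·m/s.
So p ≈ 5.83 × 10^-30 kg·m/s.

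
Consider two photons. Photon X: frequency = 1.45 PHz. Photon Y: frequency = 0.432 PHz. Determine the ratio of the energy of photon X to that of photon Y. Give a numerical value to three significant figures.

E_X = 9.608e-19 J (from frequency = 1.45 PHz, via E = hf).
E_Y = 2.862e-19 J (from frequency = 0.432 PHz, via E = hf).
Ratio = 9.608e-19 / 2.862e-19 = 3.36.

3.36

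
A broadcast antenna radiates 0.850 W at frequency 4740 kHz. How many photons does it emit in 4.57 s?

1.24 × 10^27 photons

Total energy: E_total = P·t = 0.850 × 4.57 = 3.885 J.
Per-photon energy: E = 3.141 × 10^-27 J.
N = E_total / E_photon = 1.24 × 10^27.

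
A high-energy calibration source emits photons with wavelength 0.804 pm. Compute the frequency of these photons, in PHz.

Convert to SI: λ = 0.804 pm = 8.04 × 10^-13 m.
Apply f = c/λ: f = 3.729 × 10^20 Hz.
Converting to PHz: f = 372900 PHz ≈ 3.73 × 10^5 PHz.

3.73 × 10^5 PHz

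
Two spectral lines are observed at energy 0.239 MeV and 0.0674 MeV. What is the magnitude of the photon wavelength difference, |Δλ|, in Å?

0.132 Å

Using λ = hc/E: λ₁ = 5.188e-12 m, λ₂ = 1.840e-11 m.
|Δλ| = |5.188e-12 − 1.840e-11| = 1.32e-11 m = 0.132 Å.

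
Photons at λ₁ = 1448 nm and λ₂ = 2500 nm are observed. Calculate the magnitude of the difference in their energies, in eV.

0.360 eV

Using E = hc/λ: E₁ = 1.3719e-19 J, E₂ = 7.9458e-20 J.
|ΔE| = |1.3719e-19 − 7.9458e-20| = 5.77e-20 J = 0.360 eV.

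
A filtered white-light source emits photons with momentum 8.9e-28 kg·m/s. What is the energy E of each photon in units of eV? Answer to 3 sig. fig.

1.67 eV

Since E = pc for a photon, E = 2.668e-19 J.
Converting to eV: E = 1.665 eV ≈ 1.67 eV.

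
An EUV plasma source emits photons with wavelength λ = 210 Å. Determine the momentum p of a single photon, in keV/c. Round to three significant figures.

First convert: λ = 210 Å = 2.1e-8 m.
The photon relation is p = h/λ, giving p = 3.155e-26 kg·m/s.
Converting to keV/c: p = 0.05904 keV/c ≈ 0.0590 keV/c.

0.0590 keV/c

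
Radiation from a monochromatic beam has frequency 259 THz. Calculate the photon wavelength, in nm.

1160 nm

Convert to SI: f = 259 THz = 2.59e14 Hz.
For a photon λ = c/f, so λ = 1.157e-6 m.
Converting to nm: λ = 1157 nm ≈ 1160 nm.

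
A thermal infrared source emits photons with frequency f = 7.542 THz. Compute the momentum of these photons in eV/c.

Take h = 6.62607015·10^-34 J·s, c = 2.99792458·10^8 m/s, 1 eV = 1.602176634·10^-19 J.
Convert to SI: f = 7.542 THz = 7.542·10^12 Hz.
The photon relation is p = hf/c, giving p = 1.667·10^-29 kg·m/s.
Converting to eV/c: p = 0.03119 eV/c ≈ 0.0312 eV/c.

0.0312 eV/c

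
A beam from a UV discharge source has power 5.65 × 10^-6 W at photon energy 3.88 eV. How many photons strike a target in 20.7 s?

1.88 × 10^14 photons

Total energy: E_total = P·t = 5.65 × 10^-6 × 20.7 = 1.170 × 10^-4 J.
Per-photon energy: E = 6.216 × 10^-19 J.
N = E_total / E_photon = 1.88 × 10^14.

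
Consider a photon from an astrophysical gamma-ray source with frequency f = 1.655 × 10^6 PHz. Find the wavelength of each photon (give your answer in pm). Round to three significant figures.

0.181 pm

Use c = 2.99792458 × 10^8 m/s.
First convert: f = 1.655 × 10^6 PHz = 1.655 × 10^21 Hz.
For a photon λ = c/f, so λ = 1.811 × 10^-13 m.
Converting to pm: λ = 0.1811 pm ≈ 0.181 pm.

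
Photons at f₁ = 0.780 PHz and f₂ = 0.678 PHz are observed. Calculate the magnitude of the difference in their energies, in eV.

Using E = hf: E₁ = 5.168 × 10^-19 J, E₂ = 4.492 × 10^-19 J.
|ΔE| = |5.168 × 10^-19 − 4.492 × 10^-19| = 6.76 × 10^-20 J = 0.422 eV.

0.422 eV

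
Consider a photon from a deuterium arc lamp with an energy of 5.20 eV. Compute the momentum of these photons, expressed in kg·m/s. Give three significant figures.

Take c = 2.99792458e8 m/s, 1 eV = 1.602176634e-19 J.
In SI units: E = 5.20 eV = 8.3313e-19 J.
For a photon p = E/c, so p = 2.779e-27 kg·m/s.
So p ≈ 2.78e-27 kg·m/s.

2.78e-27 kg·m/s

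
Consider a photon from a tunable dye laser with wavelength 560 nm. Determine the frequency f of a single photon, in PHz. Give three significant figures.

Take c = 2.99792458·10^8 m/s.
In SI units: λ = 560 nm = 5.6·10^-7 m.
For a photon f = c/λ, so f = 5.353·10^14 Hz.
Converting to PHz: f = 0.5353 PHz ≈ 0.535 PHz.

0.535 PHz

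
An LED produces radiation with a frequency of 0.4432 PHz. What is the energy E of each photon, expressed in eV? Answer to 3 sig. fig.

1.83 eV

Use h = 6.62607015e-34 J·s, 1 eV = 1.602176634e-19 J.
In SI units: f = 0.4432 PHz = 4.432e14 Hz.
Apply E = hf: E = 2.937e-19 J.
Converting to eV: E = 1.833 eV ≈ 1.83 eV.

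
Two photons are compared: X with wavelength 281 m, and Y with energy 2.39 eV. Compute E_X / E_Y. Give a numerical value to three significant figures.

E_X = 7.069e-28 J (from wavelength = 281 m, via E = hc/λ).
E_Y = 3.829e-19 J (from energy = 2.39 eV, via E given directly).
Ratio = 7.069e-28 / 3.829e-19 = 1.85e-9.

1.85e-9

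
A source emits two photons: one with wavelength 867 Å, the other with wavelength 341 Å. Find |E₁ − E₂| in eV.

22.1 eV

Using E = hc/λ: E₁ = 2.291e-18 J, E₂ = 5.825e-18 J.
|ΔE| = |2.291e-18 − 5.825e-18| = 3.53e-18 J = 22.1 eV.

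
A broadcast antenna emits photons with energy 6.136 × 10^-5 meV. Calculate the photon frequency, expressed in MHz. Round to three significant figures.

(h = 6.62607015 × 10^-34 J·s, 1 eV = 1.602176634 × 10^-19 J.)
First convert: E = 6.136 × 10^-5 meV = 9.8310 × 10^-27 J.
Apply f = E/h: f = 1.484 × 10^7 Hz.
Converting to MHz: f = 14.84 MHz ≈ 14.8 MHz.

14.8 MHz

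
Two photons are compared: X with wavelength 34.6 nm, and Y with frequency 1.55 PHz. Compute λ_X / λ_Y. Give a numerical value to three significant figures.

λ_X = 3.460·10^-8 m (from wavelength = 34.6 nm, via λ given directly).
λ_Y = 1.934·10^-7 m (from frequency = 1.55 PHz, via λ = c/f).
Ratio = 3.460·10^-8 / 1.934·10^-7 = 0.179.

0.179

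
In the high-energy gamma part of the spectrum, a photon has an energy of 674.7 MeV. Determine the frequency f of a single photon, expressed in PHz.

Use h = 6.62607015 × 10^-34 J·s, 1 eV = 1.602176634 × 10^-19 J.
In SI units: E = 674.7 MeV = 1.0810 × 10^-10 J.
Apply f = E/h: f = 1.631 × 10^23 Hz.
Converting to PHz: f = 1.631 × 10^8 PHz ≈ 1.63 × 10^8 PHz.

1.63 × 10^8 PHz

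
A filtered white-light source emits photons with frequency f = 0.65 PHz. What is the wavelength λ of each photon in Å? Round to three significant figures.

First convert: f = 0.65 PHz = 6.5 × 10^14 Hz.
Apply λ = c/f: λ = 4.612 × 10^-7 m.
Converting to Å: λ = 4612 Å ≈ 4610 Å.

4610 Å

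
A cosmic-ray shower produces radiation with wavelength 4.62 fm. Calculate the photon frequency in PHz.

6.49e7 PHz

Take c = 2.99792458e8 m/s.
In SI units: λ = 4.62 fm = 4.62e-15 m.
Apply f = c/λ: f = 6.489e22 Hz.
Converting to PHz: f = 6.489e7 PHz ≈ 6.49e7 PHz.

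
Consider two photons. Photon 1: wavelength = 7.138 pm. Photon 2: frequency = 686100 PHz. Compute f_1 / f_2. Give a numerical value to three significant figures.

0.0612

f_1 = 4.200·10^19 Hz (from wavelength = 7.138 pm, via f = c/λ).
f_2 = 6.861·10^20 Hz (from frequency = 686100 PHz, via f given directly).
Ratio = 4.200·10^19 / 6.861·10^20 = 0.0612.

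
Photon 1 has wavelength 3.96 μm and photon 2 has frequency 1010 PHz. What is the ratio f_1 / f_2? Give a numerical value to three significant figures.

f_1 = 7.571e13 Hz (from wavelength = 3.96 μm, via f = c/λ).
f_2 = 1.010e18 Hz (from frequency = 1010 PHz, via f given directly).
Ratio = 7.571e13 / 1.010e18 = 7.50e-5.

7.50e-5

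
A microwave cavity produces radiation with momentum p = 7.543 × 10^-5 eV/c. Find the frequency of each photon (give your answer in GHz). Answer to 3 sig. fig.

Convert to SI: p = 7.543 × 10^-5 eV/c = 4.0312 × 10^-32 kg·m/s.
Since f = pc/h for a photon, f = 1.824 × 10^10 Hz.
Converting to GHz: f = 18.24 GHz ≈ 18.2 GHz.

18.2 GHz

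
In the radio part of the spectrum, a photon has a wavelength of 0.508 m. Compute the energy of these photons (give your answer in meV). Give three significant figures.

2.44e-3 meV

For a photon E = hc/λ, so E = 3.910e-25 J.
Converting to meV: E = 0.002441 meV ≈ 2.44e-3 meV.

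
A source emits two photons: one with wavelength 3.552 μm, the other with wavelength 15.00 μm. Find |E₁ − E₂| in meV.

266 meV

Using E = hc/λ: E₁ = 5.5925 × 10^-20 J, E₂ = 1.3243 × 10^-20 J.
|ΔE| = |5.5925 × 10^-20 − 1.3243 × 10^-20| = 4.27 × 10^-20 J = 266 meV.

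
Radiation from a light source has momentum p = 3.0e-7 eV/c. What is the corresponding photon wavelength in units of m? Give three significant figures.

In SI units: p = 3.0e-7 eV/c = 1.6033e-34 kg·m/s.
Apply λ = h/p: λ = 4.133 m.
So λ ≈ 4.13 m.

4.13 m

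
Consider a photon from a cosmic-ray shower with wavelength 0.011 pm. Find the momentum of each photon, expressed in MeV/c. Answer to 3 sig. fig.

113 MeV/c

Take h = 6.62607015e-34 J·s, c = 2.99792458e8 m/s, 1 eV = 1.602176634e-19 J.
Convert to SI: λ = 0.011 pm = 1.1e-14 m.
Apply p = h/λ: p = 6.024e-20 kg·m/s.
Converting to MeV/c: p = 112.7 MeV/c ≈ 113 MeV/c.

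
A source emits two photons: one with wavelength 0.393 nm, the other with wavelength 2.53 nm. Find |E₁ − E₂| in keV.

2.66 keV

Using E = hc/λ: E₁ = 5.055e-16 J, E₂ = 7.852e-17 J.
|ΔE| = |5.055e-16 − 7.852e-17| = 4.27e-16 J = 2.66 keV.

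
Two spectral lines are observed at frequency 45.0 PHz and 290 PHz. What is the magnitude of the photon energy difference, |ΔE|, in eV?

Using E = hf: E₁ = 2.982e-17 J, E₂ = 1.922e-16 J.
|ΔE| = |2.982e-17 − 1.922e-16| = 1.62e-16 J = 1010 eV.

1010 eV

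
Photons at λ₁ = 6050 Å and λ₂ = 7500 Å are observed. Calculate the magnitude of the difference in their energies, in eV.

Using E = hc/λ: E₁ = 3.283 × 10^-19 J, E₂ = 2.649 × 10^-19 J.
|ΔE| = |3.283 × 10^-19 − 2.649 × 10^-19| = 6.35 × 10^-20 J = 0.396 eV.

0.396 eV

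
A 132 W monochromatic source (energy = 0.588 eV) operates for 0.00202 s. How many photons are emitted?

2.83 × 10^18 photons

Total energy: E_total = P·t = 132 × 0.00202 = 0.2666 J.
Per-photon energy: E = 9.421 × 10^-20 J.
N = E_total / E_photon = 2.83 × 10^18.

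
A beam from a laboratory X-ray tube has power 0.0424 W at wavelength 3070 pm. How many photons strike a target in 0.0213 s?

Total energy: E_total = P·t = 0.0424 × 0.0213 = 9.031e-4 J.
Per-photon energy: E = 6.471e-17 J.
N = E_total / E_photon = 1.40e13.

1.40e13 photons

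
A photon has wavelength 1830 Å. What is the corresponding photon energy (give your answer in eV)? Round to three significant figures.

6.78 eV

In SI units: λ = 1830 Å = 1.83·10^-7 m.
Apply E = hc/λ: E = 1.085·10^-18 J.
Converting to eV: E = 6.775 eV ≈ 6.78 eV.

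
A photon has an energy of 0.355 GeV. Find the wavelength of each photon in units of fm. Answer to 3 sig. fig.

Take h = 6.62607015·10^-34 J·s, c = 2.99792458·10^8 m/s, 1 eV = 1.602176634·10^-19 J.
Convert to SI: E = 0.355 GeV = 5.6877·10^-11 J.
For a photon λ = hc/E, so λ = 3.493·10^-15 m.
Converting to fm: λ = 3.493 fm ≈ 3.49 fm.

3.49 fm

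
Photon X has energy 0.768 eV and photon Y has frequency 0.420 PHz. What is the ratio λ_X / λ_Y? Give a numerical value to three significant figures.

λ_X = 1.614 × 10^-6 m (from energy = 0.768 eV, via λ = hc/E).
λ_Y = 7.138 × 10^-7 m (from frequency = 0.420 PHz, via λ = c/f).
Ratio = 1.614 × 10^-6 / 7.138 × 10^-7 = 2.26.

2.26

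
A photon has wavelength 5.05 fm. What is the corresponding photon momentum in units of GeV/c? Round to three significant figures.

Convert to SI: λ = 5.05 fm = 5.05e-15 m.
Since p = h/λ for a photon, p = 1.312e-19 kg·m/s.
Converting to GeV/c: p = 0.2455 GeV/c ≈ 0.246 GeV/c.

0.246 GeV/c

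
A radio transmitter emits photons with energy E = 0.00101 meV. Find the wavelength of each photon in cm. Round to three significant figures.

123 cm

Use h = 6.62607015·10^-34 J·s, c = 2.99792458·10^8 m/s, 1 eV = 1.602176634·10^-19 J.
In SI units: E = 0.00101 meV = 1.6182·10^-25 J.
For a photon λ = hc/E, so λ = 1.228 m.
Converting to cm: λ = 122.8 cm ≈ 123 cm.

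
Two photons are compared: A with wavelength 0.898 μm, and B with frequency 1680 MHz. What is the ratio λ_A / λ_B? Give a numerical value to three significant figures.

λ_A = 8.980·10^-7 m (from wavelength = 0.898 μm, via λ given directly).
λ_B = 0.1784 m (from frequency = 1680 MHz, via λ = c/f).
Ratio = 8.980·10^-7 / 0.1784 = 5.03·10^-6.

5.03·10^-6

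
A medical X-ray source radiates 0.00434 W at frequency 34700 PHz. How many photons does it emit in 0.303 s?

5.72e10 photons

Total energy: E_total = P·t = 0.00434 × 0.303 = 0.001315 J.
Per-photon energy: E = 2.299e-14 J.
N = E_total / E_photon = 5.72e10.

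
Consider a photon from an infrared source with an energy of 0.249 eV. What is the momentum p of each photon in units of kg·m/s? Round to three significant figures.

In SI units: E = 0.249 eV = 3.9894e-20 J.
Since p = E/c for a photon, p = 1.331e-28 kg·m/s.
So p ≈ 1.33e-28 kg·m/s.

1.33e-28 kg·m/s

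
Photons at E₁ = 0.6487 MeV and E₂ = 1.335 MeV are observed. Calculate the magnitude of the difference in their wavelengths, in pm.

Using λ = hc/E: λ₁ = 1.9113e-12 m, λ₂ = 9.2872e-13 m.
|Δλ| = |1.9113e-12 − 9.2872e-13| = 9.83e-13 m = 0.983 pm.

0.983 pm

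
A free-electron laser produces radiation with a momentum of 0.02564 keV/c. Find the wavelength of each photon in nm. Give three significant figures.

48.4 nm

Take h = 6.62607015e-34 J·s, c = 2.99792458e8 m/s, 1 eV = 1.602176634e-19 J.
Convert to SI: p = 0.02564 keV/c = 1.3703e-26 kg·m/s.
For a photon λ = h/p, so λ = 4.836e-8 m.
Converting to nm: λ = 48.36 nm ≈ 48.4 nm.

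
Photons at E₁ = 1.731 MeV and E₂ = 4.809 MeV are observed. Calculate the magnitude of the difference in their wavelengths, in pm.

0.458 pm

Using λ = hc/E: λ₁ = 7.1626 × 10^-13 m, λ₂ = 2.5782 × 10^-13 m.
|Δλ| = |7.1626 × 10^-13 − 2.5782 × 10^-13| = 4.58 × 10^-13 m = 0.458 pm.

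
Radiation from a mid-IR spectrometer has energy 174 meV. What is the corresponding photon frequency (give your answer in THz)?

Use h = 6.62607015e-34 J·s, 1 eV = 1.602176634e-19 J.
In SI units: E = 174 meV = 2.7878e-20 J.
For a photon f = E/h, so f = 4.207e13 Hz.
Converting to THz: f = 42.07 THz ≈ 42.1 THz.

42.1 THz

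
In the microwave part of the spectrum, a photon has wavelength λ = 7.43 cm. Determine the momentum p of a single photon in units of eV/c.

First convert: λ = 7.43 cm = 0.0743 m.
For a photon p = h/λ, so p = 8.918·10^-33 kg·m/s.
Converting to eV/c: p = 1.669·10^-5 eV/c ≈ 1.67·10^-5 eV/c.

1.67·10^-5 eV/c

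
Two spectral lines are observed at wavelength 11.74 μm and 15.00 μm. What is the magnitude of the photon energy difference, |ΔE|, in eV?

0.0230 eV

Using E = hc/λ: E₁ = 1.6920e-20 J, E₂ = 1.3243e-20 J.
|ΔE| = |1.6920e-20 − 1.3243e-20| = 3.68e-21 J = 0.0230 eV.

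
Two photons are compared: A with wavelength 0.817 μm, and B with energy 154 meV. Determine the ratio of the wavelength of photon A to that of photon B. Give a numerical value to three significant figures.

λ_A = 8.170e-7 m (from wavelength = 0.817 μm, via λ given directly).
λ_B = 8.051e-6 m (from energy = 154 meV, via λ = hc/E).
Ratio = 8.170e-7 / 8.051e-6 = 0.101.

0.101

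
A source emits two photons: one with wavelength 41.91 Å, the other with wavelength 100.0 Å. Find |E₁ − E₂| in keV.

0.172 keV

Using E = hc/λ: E₁ = 4.7398e-17 J, E₂ = 1.9864e-17 J.
|ΔE| = |4.7398e-17 − 1.9864e-17| = 2.75e-17 J = 0.172 keV.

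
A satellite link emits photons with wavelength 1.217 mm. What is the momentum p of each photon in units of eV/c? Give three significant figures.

Convert to SI: λ = 1.217 mm = 0.001217 m.
Since p = h/λ for a photon, p = 5.445 × 10^-31 kg·m/s.
Converting to eV/c: p = 0.001019 eV/c ≈ 1.02 × 10^-3 eV/c.

1.02 × 10^-3 eV/c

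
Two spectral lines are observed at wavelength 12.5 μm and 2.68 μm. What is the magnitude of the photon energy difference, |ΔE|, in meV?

Using E = hc/λ: E₁ = 1.589 × 10^-20 J, E₂ = 7.412 × 10^-20 J.
|ΔE| = |1.589 × 10^-20 − 7.412 × 10^-20| = 5.82 × 10^-20 J = 363 meV.

363 meV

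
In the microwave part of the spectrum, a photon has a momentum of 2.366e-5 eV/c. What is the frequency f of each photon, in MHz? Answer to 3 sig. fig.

5720 MHz

In SI units: p = 2.366e-5 eV/c = 1.2645e-32 kg·m/s.
Since f = pc/h for a photon, f = 5.721e9 Hz.
Converting to MHz: f = 5721 MHz ≈ 5720 MHz.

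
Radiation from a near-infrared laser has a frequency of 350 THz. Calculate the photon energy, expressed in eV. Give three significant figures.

Convert to SI: f = 350 THz = 3.50·10^14 Hz.
For a photon E = hf, so E = 2.319·10^-19 J.
Converting to eV: E = 1.447 eV ≈ 1.45 eV.

1.45 eV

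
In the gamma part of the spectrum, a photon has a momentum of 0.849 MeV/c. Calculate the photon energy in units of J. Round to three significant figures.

(c = 2.99792458 × 10^8 m/s, 1 eV = 1.602176634 × 10^-19 J.)
In SI units: p = 0.849 MeV/c = 4.5373 × 10^-22 kg·m/s.
Since E = pc for a photon, E = 1.360 × 10^-13 J.
So E ≈ 1.36 × 10^-13 J.

1.36 × 10^-13 J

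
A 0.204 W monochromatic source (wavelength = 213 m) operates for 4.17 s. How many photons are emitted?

Total energy: E_total = P·t = 0.204 × 4.17 = 0.8507 J.
Per-photon energy: E = 9.326 × 10^-28 J.
N = E_total / E_photon = 9.12 × 10^26.

9.12 × 10^26 photons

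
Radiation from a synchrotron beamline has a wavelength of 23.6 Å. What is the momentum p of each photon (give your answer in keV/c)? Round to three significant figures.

0.525 keV/c

Take h = 6.62607015e-34 J·s, c = 2.99792458e8 m/s, 1 eV = 1.602176634e-19 J.
In SI units: λ = 23.6 Å = 2.36e-9 m.
Since p = h/λ for a photon, p = 2.808e-25 kg·m/s.
Converting to keV/c: p = 0.5254 keV/c ≈ 0.525 keV/c.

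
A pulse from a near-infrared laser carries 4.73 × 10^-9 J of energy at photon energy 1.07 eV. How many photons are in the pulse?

2.76 × 10^10 photons

Per-photon energy: E = 1.714 × 10^-19 J (from energy = 1.07 eV).
N = E_total / E_photon = 4.73 × 10^-9 J / 1.714 × 10^-19 J = 2.76 × 10^10.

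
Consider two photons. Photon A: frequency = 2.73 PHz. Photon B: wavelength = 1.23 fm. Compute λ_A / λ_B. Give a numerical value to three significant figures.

λ_A = 1.098e-7 m (from frequency = 2.73 PHz, via λ = c/f).
λ_B = 1.230e-15 m (from wavelength = 1.23 fm, via λ given directly).
Ratio = 1.098e-7 / 1.230e-15 = 8.93e7.

8.93e7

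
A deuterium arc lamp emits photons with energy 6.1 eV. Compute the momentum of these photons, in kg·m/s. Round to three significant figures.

3.26e-27 kg·m/s

Use c = 2.99792458e8 m/s, 1 eV = 1.602176634e-19 J.
Convert to SI: E = 6.1 eV = 9.7733e-19 J.
Since p = E/c for a photon, p = 3.260e-27 kg·m/s.
So p ≈ 3.26e-27 kg·m/s.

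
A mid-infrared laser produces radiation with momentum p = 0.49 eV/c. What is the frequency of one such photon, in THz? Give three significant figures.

118 THz

First convert: p = 0.49 eV/c = 2.6187 × 10^-28 kg·m/s.
The photon relation is f = pc/h, giving f = 1.185 × 10^14 Hz.
Converting to THz: f = 118.5 THz ≈ 118 THz.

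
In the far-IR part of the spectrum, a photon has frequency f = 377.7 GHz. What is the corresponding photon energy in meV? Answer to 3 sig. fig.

1.56 meV

(h = 6.62607015e-34 J·s, 1 eV = 1.602176634e-19 J.)
First convert: f = 377.7 GHz = 3.777e11 Hz.
Since E = hf for a photon, E = 2.503e-22 J.
Converting to meV: E = 1.562 meV ≈ 1.56 meV.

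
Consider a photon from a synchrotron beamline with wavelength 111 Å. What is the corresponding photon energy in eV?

112 eV

Take h = 6.62607015e-34 J·s, c = 2.99792458e8 m/s, 1 eV = 1.602176634e-19 J.
Convert to SI: λ = 111 Å = 1.11e-8 m.
Since E = hc/λ for a photon, E = 1.790e-17 J.
Converting to eV: E = 111.7 eV ≈ 112 eV.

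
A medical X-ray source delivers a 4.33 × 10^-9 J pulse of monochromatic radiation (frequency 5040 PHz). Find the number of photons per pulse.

1.30 × 10^6 photons

Per-photon energy: E = 3.340 × 10^-15 J (from frequency = 5040 PHz).
N = E_total / E_photon = 4.33 × 10^-9 J / 3.340 × 10^-15 J = 1.30 × 10^6.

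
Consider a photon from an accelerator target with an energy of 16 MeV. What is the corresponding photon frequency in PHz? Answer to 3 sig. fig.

Take h = 6.62607015e-34 J·s, 1 eV = 1.602176634e-19 J.
In SI units: E = 16 MeV = 2.5635e-12 J.
The photon relation is f = E/h, giving f = 3.869e21 Hz.
Converting to PHz: f = 3.869e6 PHz ≈ 3.87e6 PHz.

3.87e6 PHz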